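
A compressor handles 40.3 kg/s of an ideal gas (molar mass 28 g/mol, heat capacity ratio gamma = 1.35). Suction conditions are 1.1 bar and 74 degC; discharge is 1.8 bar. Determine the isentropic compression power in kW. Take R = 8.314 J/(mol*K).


Isentropic work: W = m*(gamma/(gamma-1))*(R*T1/MW)*((P2/P1)^((gamma-1)/gamma) - 1)
T1 = 74 + 273.15 = 347.15 K
Pressure ratio = 1.8 / 1.1 = 1.63636
Exponent = (1.35 - 1)/1.35 = 0.259259
(P2/P1)^exp - 1 = 1.63636^0.259259 - 1 = 0.136188
W = 40.3 * 1.35 / 0.35 * 8.314 * 347.15 / 28 * 0.136188 = 2182

2182 kW


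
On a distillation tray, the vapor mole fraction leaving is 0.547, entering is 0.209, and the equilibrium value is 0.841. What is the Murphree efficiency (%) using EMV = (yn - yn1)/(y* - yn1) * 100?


Murphree vapor efficiency: EMV = (y_n - y_(n-1)) / (y*_n - y_(n-1)) * 100
EMV = (0.547 - 0.209) / (0.841 - 0.209) * 100 = 0.338 / 0.632 * 100 = 53.48

53.48 %


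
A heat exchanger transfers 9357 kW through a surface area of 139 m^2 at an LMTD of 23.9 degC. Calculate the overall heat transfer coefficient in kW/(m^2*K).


From Q = U*A*LMTD, U = Q / (A * LMTD)
U = 9357 / (139 * 23.9) = 9357 / 3322.1 = 2.817

2.817 kW/(m^2*K)


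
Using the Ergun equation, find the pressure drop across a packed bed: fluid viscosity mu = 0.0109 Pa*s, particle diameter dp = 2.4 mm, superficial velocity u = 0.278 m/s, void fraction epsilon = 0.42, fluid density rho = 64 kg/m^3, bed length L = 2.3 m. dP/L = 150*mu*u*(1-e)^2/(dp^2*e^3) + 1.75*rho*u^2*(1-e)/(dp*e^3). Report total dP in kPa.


dp = 2.4 mm = 0.0024 m
Viscous term = 150*0.0109*0.278*(1-0.42)^2 / (0.0024^2*0.42^3) = 358301
Inertial term = 1.75*64*0.278^2*(1-0.42) / (0.0024*0.42^3) = 28234.3
dP/L = 358301 + 28234.3 = 386535 Pa/m
dP = 386535 * 2.3 / 1000 = 889.0 kPa

889.0 kPa


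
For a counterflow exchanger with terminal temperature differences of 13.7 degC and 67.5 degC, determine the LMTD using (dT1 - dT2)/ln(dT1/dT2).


LMTD = (dT1 - dT2) / ln(dT1/dT2)
= (13.7 - 67.5) / ln(13.7 / 67.5) = -53.8 / -1.59473 = 33.74

33.74 degC


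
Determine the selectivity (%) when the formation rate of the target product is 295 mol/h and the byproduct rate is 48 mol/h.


Selectivity = desired / (desired + undesired) * 100
Total products = 295 + 48 = 343 mol/h
S = 295 / 343 * 100
= 0.8601 * 100
= 86.01 %

86.01 %


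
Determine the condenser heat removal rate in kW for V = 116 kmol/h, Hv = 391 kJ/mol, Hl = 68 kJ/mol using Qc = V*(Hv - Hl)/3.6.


Qc = 116 * (391 - 68) / 3.6 = 116 * 323 / 3.6 = 10410

10410 kW


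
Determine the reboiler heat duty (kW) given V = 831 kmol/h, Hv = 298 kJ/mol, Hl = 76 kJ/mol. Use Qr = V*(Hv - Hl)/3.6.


Qr = 831 * (298 - 76) / 3.6 = 831 * 222 / 3.6 = 51240

51240 kW


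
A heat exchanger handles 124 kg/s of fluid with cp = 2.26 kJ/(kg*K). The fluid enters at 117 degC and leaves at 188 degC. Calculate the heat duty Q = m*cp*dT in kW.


Q = m_dot * cp * delta_T
delta_T = 188 - 117 = 71 K
Q = 124 * 2.26 * 71
= 280.24 * 71
= 19897.04 kW

19897.04 kW


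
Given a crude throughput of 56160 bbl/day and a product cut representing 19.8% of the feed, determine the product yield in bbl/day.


Crude throughput = 56160 bbl/day
Fraction yield = 19.8%
yield = throughput * fraction / 100
yield = 56160 * 19.8 / 100 = 11119.68

11119.68 bbl/day


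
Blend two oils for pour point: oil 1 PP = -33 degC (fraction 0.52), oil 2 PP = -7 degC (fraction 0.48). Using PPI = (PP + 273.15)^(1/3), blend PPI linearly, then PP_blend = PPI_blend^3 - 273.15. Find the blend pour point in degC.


PPI_1 = (-33 + 273.15)^(1/3) = 6.215759
PPI_2 = (-7 + 273.15)^(1/3) = 6.432436
PPI_blend = 0.52 * 6.215759 + 0.48 * 6.432436 = 6.319764
PP_blend = 6.319764^3 - 273.15 = 252.4077 - 273.15 = -20.74

-20.74 degC


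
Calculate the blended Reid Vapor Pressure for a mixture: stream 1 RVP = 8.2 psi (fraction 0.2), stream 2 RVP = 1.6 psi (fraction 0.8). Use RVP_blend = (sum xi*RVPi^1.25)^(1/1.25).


Chevron index: RVP_blend = (sum xi*RVPi^1.25)^(1/1.25)
RVP^1.25 terms: 0.2 * 8.2^1.25 + 0.8 * 1.6^1.25 = 4.21481
RVP_blend = 4.21481^(1/1.25) = 3.161

3.161 psi


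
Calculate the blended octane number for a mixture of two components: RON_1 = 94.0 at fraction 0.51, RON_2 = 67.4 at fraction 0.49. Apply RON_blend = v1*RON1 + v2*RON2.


Linear blending: RON_blend = sum(vi * RONi)
Contribution 1: 0.51 * 94.0 = 47.94
Contribution 2: 0.49 * 67.4 = 33.026
RON_blend = 47.94 + 33.026 = 80.966

80.966


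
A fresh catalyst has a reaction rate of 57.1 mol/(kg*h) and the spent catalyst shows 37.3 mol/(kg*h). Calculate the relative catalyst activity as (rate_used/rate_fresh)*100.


Activity (%) = (rate_used / rate_fresh) * 100
rate_used = 37.3, rate_fresh = 57.1
= (37.3 / 57.1) * 100
= 0.6532 * 100 = 65.32

65.32 %


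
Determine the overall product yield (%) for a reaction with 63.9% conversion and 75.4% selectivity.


Overall yield = conversion (%) * selectivity (%) / 100
Conversion = 63.9%, Selectivity = 75.4%
Y = 63.9 * 75.4 / 100
= 48.1806 %

48.1806 %


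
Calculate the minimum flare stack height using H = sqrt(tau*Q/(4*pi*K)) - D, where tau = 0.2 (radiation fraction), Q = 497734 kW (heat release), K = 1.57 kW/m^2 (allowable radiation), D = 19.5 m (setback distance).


tau*Q/(4*pi*K) = 0.2 * 497734 / (4 * pi * 1.57) = 5045.66
sqrt(5045.66) = 71.0328
H = 71.0328 - 19.5 = 51.53

51.53 m


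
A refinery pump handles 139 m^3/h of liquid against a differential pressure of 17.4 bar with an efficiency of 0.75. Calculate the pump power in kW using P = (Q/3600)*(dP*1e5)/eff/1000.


Q = 139 / 3600 = 0.0386111 m^3/s
P = 0.0386111 * (17.4 * 1e5) / 0.75 / 1000 = 89.58

89.58 kW


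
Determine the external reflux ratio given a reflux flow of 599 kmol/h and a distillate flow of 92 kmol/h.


Reflux ratio definition: R = L / D (liquid returned / distillate withdrawn)
L = 599 kmol/h, D = 92 kmol/h
R = 599 / 92 = 6.511

6.511


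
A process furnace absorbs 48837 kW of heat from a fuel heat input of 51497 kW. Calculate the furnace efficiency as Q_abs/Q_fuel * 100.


Furnace efficiency = Q_absorbed / Q_fuel * 100
= 48837 / 51497 * 100 = 94.83

94.83 %


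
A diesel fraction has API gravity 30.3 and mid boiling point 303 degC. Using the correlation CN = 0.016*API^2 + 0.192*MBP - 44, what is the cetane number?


CN = 0.016 * 30.3^2 + 0.192 * 303 - 44
CN = 14.68944 + 58.176 - 44 = 28.86544

28.86544


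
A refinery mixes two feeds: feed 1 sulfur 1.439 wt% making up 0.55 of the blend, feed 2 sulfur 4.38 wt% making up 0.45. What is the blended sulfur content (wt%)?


Linear sulfur blending: S_blend = x1*S1 + x2*S2
Contribution 1: 0.55 * 1.439 = 0.79145 wt%
Contribution 2: 0.45 * 4.38 = 1.971 wt%
S_blend = 0.79145 + 1.971 = 2.76245

2.76245 wt%


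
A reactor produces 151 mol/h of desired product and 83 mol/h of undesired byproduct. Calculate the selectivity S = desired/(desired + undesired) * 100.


Selectivity = desired / (desired + undesired) * 100
Total products = 151 + 83 = 234 mol/h
S = 151 / 234 * 100
= 0.6453 * 100
= 64.53 %

64.53 %


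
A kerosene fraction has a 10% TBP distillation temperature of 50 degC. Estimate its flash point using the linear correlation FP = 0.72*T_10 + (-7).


FP = 0.72 * 50 + (-7) = 29

29 degC


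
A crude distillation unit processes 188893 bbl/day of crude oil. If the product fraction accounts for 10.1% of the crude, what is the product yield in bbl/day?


Crude throughput = 188893 bbl/day
Fraction yield = 10.1%
yield = throughput * fraction / 100
yield = 188893 * 10.1 / 100 = 19078.193

19078.193 bbl/day


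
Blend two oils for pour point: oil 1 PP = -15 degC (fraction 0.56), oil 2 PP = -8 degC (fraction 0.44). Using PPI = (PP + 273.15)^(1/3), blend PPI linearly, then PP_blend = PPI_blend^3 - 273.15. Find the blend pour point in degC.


PPI_1 = (-15 + 273.15)^(1/3) = 6.36733
PPI_2 = (-8 + 273.15)^(1/3) = 6.42437
PPI_blend = 0.56 * 6.36733 + 0.44 * 6.42437 = 6.392428
PP_blend = 6.392428^3 - 273.15 = 261.2147 - 273.15 = -11.94

-11.94 degC


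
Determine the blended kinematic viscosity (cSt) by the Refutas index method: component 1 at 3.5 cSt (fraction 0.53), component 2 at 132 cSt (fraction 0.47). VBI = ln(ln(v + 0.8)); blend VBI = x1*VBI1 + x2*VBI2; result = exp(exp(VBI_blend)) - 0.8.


Refutas method: VBN_i = 14.534*ln(ln(visc_i + 0.8)) + 10.975, blended linearly by mass fraction; since VBN is linear in VBI_i = ln(ln(visc_i + 0.8)) and the fractions sum to 1, blend VBI directly: visc = exp(exp(VBI_blend)) - 0.8
VBI_1 = ln(ln(3.5 + 0.8)) = 0.377487
VBI_2 = ln(ln(132 + 0.8)) = 1.58696
VBI_blend = 0.53 * 0.377487 + 0.47 * 1.58696 = 0.945939
visc_blend = exp(exp(0.945939)) - 0.8 = 12.33

12.33 cSt


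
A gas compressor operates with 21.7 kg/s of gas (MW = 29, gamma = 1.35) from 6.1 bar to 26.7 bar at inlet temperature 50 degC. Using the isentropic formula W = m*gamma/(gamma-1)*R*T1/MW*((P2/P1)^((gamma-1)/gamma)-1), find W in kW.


Isentropic work: W = m*(gamma/(gamma-1))*(R*T1/MW)*((P2/P1)^((gamma-1)/gamma) - 1)
T1 = 50 + 273.15 = 323.15 K
Pressure ratio = 26.7 / 6.1 = 4.37705
Exponent = (1.35 - 1)/1.35 = 0.259259
(P2/P1)^exp - 1 = 4.37705^0.259259 - 1 = 0.466331
W = 21.7 * 1.35 / 0.35 * 8.314 * 323.15 / 29 * 0.466331 = 3616

3616 kW


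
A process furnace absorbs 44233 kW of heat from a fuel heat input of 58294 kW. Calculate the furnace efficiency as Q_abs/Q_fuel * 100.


Furnace efficiency = Q_absorbed / Q_fuel * 100
= 44233 / 58294 * 100 = 75.88

75.88 %


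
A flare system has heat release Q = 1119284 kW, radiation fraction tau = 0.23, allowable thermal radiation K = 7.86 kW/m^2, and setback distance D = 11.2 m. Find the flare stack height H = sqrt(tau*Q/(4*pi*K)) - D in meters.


tau*Q/(4*pi*K) = 0.23 * 1119284 / (4 * pi * 7.86) = 2606.37
sqrt(2606.37) = 51.0526
H = 51.0526 - 11.2 = 39.85

39.85 m


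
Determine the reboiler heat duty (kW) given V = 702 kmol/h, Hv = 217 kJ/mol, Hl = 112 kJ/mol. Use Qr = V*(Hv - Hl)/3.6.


Qr = 702 * (217 - 112) / 3.6 = 702 * 105 / 3.6 = 20480

20480 kW


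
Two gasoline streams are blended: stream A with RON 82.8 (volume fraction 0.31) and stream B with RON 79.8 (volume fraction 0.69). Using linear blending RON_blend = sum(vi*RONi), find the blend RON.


Linear blending: RON_blend = sum(vi * RONi)
Contribution 1: 0.31 * 82.8 = 25.668
Contribution 2: 0.69 * 79.8 = 55.062
RON_blend = 25.668 + 55.062 = 80.73

80.73


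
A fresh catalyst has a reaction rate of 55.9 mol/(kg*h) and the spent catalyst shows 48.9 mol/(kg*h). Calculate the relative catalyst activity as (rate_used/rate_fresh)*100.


Activity (%) = (rate_used / rate_fresh) * 100
rate_used = 48.9, rate_fresh = 55.9
= (48.9 / 55.9) * 100
= 0.8748 * 100 = 87.48

87.48 %


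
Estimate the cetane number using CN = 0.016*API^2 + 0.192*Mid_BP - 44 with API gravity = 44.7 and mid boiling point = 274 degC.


CN = 0.016 * 44.7^2 + 0.192 * 274 - 44
CN = 31.96944 + 52.608 - 44 = 40.57744

40.57744


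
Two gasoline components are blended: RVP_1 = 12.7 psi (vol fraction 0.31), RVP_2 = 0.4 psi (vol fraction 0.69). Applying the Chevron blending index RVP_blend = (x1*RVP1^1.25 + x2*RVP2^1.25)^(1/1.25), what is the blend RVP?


Chevron index: RVP_blend = (sum xi*RVPi^1.25)^(1/1.25)
RVP^1.25 terms: 0.31 * 12.7^1.25 + 0.69 * 0.4^1.25 = 7.65168
RVP_blend = 7.65168^(1/1.25) = 5.093

5.093 psi


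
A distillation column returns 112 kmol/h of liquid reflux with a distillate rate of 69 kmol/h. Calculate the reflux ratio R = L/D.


Reflux ratio definition: R = L / D (liquid returned / distillate withdrawn)
L = 112 kmol/h, D = 69 kmol/h
R = 112 / 69 = 1.623

1.623


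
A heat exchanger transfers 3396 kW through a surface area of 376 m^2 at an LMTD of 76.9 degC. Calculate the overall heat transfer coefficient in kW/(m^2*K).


From Q = U*A*LMTD, U = Q / (A * LMTD)
U = 3396 / (376 * 76.9) = 3396 / 28914.4 = 0.1175

0.1175 kW/(m^2*K)


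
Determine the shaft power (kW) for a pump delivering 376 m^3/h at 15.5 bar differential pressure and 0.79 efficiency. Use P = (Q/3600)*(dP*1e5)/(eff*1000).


Q = 376 / 3600 = 0.104444 m^3/s
P = 0.104444 * (15.5 * 1e5) / 0.79 / 1000 = 204.9

204.9 kW


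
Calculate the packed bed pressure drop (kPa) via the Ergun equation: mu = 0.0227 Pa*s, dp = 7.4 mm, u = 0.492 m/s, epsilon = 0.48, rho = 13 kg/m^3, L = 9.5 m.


dp = 7.4 mm = 0.0074 m
Viscous term = 150*0.0227*0.492*(1-0.48)^2 / (0.0074^2*0.48^3) = 74800
Inertial term = 1.75*13*0.492^2*(1-0.48) / (0.0074*0.48^3) = 3499.13
dP/L = 74800 + 3499.13 = 78299.1 Pa/m
dP = 78299.1 * 9.5 / 1000 = 743.8 kPa

743.8 kPa


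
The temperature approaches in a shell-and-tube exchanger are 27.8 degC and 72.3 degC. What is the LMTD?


LMTD = (dT1 - dT2) / ln(dT1/dT2)
= (27.8 - 72.3) / ln(27.8 / 72.3) = -44.5 / -0.955788 = 46.56

46.56 degC


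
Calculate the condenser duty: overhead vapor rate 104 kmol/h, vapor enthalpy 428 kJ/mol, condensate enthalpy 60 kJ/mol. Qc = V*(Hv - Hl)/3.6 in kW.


Qc = 104 * (428 - 60) / 3.6 = 104 * 368 / 3.6 = 10630

10630 kW


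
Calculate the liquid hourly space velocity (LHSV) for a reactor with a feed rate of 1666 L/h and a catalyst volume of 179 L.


LHSV = volumetric feed rate / catalyst volume
= 1666 L/h / 179 L
= 9.307 h^-1

9.307 h^-1


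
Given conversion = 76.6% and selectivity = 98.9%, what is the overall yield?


Overall yield = conversion (%) * selectivity (%) / 100
Conversion = 76.6%, Selectivity = 98.9%
Y = 76.6 * 98.9 / 100
= 75.7574 %

75.7574 %


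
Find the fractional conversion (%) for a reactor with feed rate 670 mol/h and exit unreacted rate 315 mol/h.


X = (F_in - F_out) / F_in * 100
Moles reacted = 670 - 315 = 355
X = 355 / 670 * 100
= 0.5299 * 100
= 52.99 %

52.99 %


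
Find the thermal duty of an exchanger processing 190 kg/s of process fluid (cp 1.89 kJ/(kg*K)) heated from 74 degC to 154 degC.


Q = m_dot * cp * delta_T
delta_T = 154 - 74 = 80 K
Q = 190 * 1.89 * 80
= 359.1 * 80
= 28728 kW

28728 kW


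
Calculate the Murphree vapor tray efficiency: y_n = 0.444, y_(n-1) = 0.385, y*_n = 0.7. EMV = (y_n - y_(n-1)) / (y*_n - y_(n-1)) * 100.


Murphree vapor efficiency: EMV = (y_n - y_(n-1)) / (y*_n - y_(n-1)) * 100
EMV = (0.444 - 0.385) / (0.7 - 0.385) * 100 = 0.059 / 0.315 * 100 = 18.73

18.73 %


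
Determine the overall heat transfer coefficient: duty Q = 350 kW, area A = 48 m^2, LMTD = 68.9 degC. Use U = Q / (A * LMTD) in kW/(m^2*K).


From Q = U*A*LMTD, U = Q / (A * LMTD)
U = 350 / (48 * 68.9) = 350 / 3307.2 = 0.1058

0.1058 kW/(m^2*K)


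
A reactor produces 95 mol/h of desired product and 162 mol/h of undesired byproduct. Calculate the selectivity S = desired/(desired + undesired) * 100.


Selectivity = desired / (desired + undesired) * 100
Total products = 95 + 162 = 257 mol/h
S = 95 / 257 * 100
= 0.3696 * 100
= 36.96 %

36.96 %


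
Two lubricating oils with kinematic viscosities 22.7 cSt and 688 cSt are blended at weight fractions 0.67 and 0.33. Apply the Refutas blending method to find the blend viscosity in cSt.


Refutas method: VBN_i = 14.534*ln(ln(visc_i + 0.8)) + 10.975, blended linearly by mass fraction; since VBN is linear in VBI_i = ln(ln(visc_i + 0.8)) and the fractions sum to 1, blend VBI directly: visc = exp(exp(VBI_blend)) - 0.8
VBI_1 = ln(ln(22.7 + 0.8)) = 1.14962
VBI_2 = ln(ln(688 + 0.8)) = 1.87716
VBI_blend = 0.67 * 1.14962 + 0.33 * 1.87716 = 1.38971
visc_blend = exp(exp(1.38971)) - 0.8 = 54.55

54.55 cSt


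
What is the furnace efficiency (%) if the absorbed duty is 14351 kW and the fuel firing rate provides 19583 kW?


Furnace efficiency = Q_absorbed / Q_fuel * 100
= 14351 / 19583 * 100 = 73.28

73.28 %


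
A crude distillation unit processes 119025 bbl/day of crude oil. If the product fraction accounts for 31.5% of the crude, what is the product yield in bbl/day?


Crude throughput = 119025 bbl/day
Fraction yield = 31.5%
yield = throughput * fraction / 100
yield = 119025 * 31.5 / 100 = 37492.875

37492.875 bbl/day


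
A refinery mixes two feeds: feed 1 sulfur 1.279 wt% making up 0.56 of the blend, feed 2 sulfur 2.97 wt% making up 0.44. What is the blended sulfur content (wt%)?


Linear sulfur blending: S_blend = x1*S1 + x2*S2
Contribution 1: 0.56 * 1.279 = 0.71624 wt%
Contribution 2: 0.44 * 2.97 = 1.3068 wt%
S_blend = 0.71624 + 1.3068 = 2.02304

2.02304 wt%


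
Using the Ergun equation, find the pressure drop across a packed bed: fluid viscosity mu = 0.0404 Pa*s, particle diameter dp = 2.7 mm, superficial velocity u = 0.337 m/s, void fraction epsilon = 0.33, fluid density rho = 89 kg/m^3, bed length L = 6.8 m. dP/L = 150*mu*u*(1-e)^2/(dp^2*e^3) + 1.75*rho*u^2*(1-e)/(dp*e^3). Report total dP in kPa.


dp = 2.7 mm = 0.0027 m
Viscous term = 150*0.0404*0.337*(1-0.33)^2 / (0.0027^2*0.33^3) = 3499310
Inertial term = 1.75*89*0.337^2*(1-0.33) / (0.0027*0.33^3) = 122140
dP/L = 3499310 + 122140 = 3621450 Pa/m
dP = 3621450 * 6.8 / 1000 = 24630 kPa

24630 kPa


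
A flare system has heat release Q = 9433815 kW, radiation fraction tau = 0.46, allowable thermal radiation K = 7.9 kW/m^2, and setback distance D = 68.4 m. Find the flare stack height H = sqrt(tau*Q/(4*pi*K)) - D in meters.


tau*Q/(4*pi*K) = 0.46 * 9433815 / (4 * pi * 7.9) = 43712.8
sqrt(43712.8) = 209.076
H = 209.076 - 68.4 = 140.7

140.7 m


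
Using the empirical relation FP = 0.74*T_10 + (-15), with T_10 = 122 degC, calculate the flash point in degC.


FP = 0.74 * 122 + (-15) = 75.28

75.28 degC


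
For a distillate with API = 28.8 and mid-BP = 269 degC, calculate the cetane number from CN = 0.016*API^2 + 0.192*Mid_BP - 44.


CN = 0.016 * 28.8^2 + 0.192 * 269 - 44
CN = 13.27104 + 51.648 - 44 = 20.91904

20.91904


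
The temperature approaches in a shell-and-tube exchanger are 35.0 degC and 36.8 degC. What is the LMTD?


LMTD = (dT1 - dT2) / ln(dT1/dT2)
= (35.0 - 36.8) / ln(35.0 / 36.8) = -1.8 / -0.0501498 = 35.89

35.89 degC


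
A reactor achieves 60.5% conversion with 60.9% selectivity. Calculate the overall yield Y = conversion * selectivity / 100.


Overall yield = conversion (%) * selectivity (%) / 100
Conversion = 60.5%, Selectivity = 60.9%
Y = 60.5 * 60.9 / 100
= 36.8445 %

36.8445 %


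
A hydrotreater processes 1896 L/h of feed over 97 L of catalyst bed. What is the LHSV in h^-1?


LHSV = volumetric feed rate / catalyst volume
= 1896 L/h / 97 L
= 19.55 h^-1

19.55 h^-1


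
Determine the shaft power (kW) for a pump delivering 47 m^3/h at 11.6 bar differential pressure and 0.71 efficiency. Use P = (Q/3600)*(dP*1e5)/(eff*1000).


Q = 47 / 3600 = 0.0130556 m^3/s
P = 0.0130556 * (11.6 * 1e5) / 0.71 / 1000 = 21.33

21.33 kW


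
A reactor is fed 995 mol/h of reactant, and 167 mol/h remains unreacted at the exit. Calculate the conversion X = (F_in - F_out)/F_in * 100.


X = (F_in - F_out) / F_in * 100
Moles reacted = 995 - 167 = 828
X = 828 / 995 * 100
= 0.8322 * 100
= 83.22 %

83.22 %


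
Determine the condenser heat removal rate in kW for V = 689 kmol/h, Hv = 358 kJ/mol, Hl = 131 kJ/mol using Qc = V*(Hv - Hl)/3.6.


Qc = 689 * (358 - 131) / 3.6 = 689 * 227 / 3.6 = 43450

43450 kW


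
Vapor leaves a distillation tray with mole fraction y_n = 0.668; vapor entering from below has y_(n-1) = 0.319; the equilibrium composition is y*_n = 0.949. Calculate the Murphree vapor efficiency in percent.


Murphree vapor efficiency: EMV = (y_n - y_(n-1)) / (y*_n - y_(n-1)) * 100
EMV = (0.668 - 0.319) / (0.949 - 0.319) * 100 = 0.349 / 0.63 * 100 = 55.40

55.40 %


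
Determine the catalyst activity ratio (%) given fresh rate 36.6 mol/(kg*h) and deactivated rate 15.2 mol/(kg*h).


Activity (%) = (rate_used / rate_fresh) * 100
rate_used = 15.2, rate_fresh = 36.6
= (15.2 / 36.6) * 100
= 0.4153 * 100 = 41.53

41.53 %


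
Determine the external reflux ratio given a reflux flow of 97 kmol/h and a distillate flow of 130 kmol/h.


Reflux ratio definition: R = L / D (liquid returned / distillate withdrawn)
L = 97 kmol/h, D = 130 kmol/h
R = 97 / 130 = 0.7462

0.7462


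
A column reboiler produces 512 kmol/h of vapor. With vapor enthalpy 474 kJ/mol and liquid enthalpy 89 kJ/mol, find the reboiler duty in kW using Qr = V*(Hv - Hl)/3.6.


Qr = 512 * (474 - 89) / 3.6 = 512 * 385 / 3.6 = 54760

54760 kW


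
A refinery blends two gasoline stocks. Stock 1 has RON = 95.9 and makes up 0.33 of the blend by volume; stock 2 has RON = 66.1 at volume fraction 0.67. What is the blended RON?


Linear blending: RON_blend = sum(vi * RONi)
Contribution 1: 0.33 * 95.9 = 31.647
Contribution 2: 0.67 * 66.1 = 44.287
RON_blend = 31.647 + 44.287 = 75.934

75.934


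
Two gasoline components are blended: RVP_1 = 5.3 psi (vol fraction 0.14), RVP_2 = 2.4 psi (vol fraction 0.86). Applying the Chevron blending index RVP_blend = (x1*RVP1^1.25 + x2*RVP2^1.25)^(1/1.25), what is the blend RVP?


Chevron index: RVP_blend = (sum xi*RVPi^1.25)^(1/1.25)
RVP^1.25 terms: 0.14 * 5.3^1.25 + 0.86 * 2.4^1.25 = 3.69482
RVP_blend = 3.69482^(1/1.25) = 2.845

2.845 psi


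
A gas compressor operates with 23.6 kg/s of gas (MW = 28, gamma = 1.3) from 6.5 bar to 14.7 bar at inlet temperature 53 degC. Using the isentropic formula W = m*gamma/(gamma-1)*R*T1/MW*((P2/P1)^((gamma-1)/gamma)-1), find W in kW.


Isentropic work: W = m*(gamma/(gamma-1))*(R*T1/MW)*((P2/P1)^((gamma-1)/gamma) - 1)
T1 = 53 + 273.15 = 326.15 K
Pressure ratio = 14.7 / 6.5 = 2.26154
Exponent = (1.3 - 1)/1.3 = 0.230769
(P2/P1)^exp - 1 = 2.26154^0.230769 - 1 = 0.207217
W = 23.6 * 1.3 / 0.3 * 8.314 * 326.15 / 28 * 0.207217 = 2052

2052 kW


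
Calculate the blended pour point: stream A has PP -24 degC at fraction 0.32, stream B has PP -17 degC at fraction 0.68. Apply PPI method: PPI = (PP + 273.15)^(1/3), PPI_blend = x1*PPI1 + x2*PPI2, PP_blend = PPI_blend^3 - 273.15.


PPI_1 = (-24 + 273.15)^(1/3) = 6.292458
PPI_2 = (-17 + 273.15)^(1/3) = 6.350844
PPI_blend = 0.32 * 6.292458 + 0.68 * 6.350844 = 6.33216
PP_blend = 6.33216^3 - 273.15 = 253.8959 - 273.15 = -19.25

-19.25 degC


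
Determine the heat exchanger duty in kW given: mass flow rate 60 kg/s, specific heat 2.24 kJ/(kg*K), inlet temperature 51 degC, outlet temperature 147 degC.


Q = m_dot * cp * delta_T
delta_T = 147 - 51 = 96 K
Q = 60 * 2.24 * 96
= 134.4 * 96
= 12902.4 kW

12902.4 kW


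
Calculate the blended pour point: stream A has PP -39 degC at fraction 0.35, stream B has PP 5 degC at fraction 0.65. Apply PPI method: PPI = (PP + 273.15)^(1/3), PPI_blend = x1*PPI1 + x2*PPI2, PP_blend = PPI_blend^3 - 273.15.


PPI_1 = (-39 + 273.15)^(1/3) = 6.163557
PPI_2 = (5 + 273.15)^(1/3) = 6.527693
PPI_blend = 0.35 * 6.163557 + 0.65 * 6.527693 = 6.400245
PP_blend = 6.400245^3 - 273.15 = 262.1741 - 273.15 = -10.98

-10.98 degC


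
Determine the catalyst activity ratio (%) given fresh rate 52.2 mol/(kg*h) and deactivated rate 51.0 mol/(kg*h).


Activity (%) = (rate_used / rate_fresh) * 100
rate_used = 51.0, rate_fresh = 52.2
= (51.0 / 52.2) * 100
= 0.9770 * 100 = 97.70

97.70 %


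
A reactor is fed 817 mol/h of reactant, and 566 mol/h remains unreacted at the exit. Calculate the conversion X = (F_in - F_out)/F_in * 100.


X = (F_in - F_out) / F_in * 100
Moles reacted = 817 - 566 = 251
X = 251 / 817 * 100
= 0.3072 * 100
= 30.72 %

30.72 %


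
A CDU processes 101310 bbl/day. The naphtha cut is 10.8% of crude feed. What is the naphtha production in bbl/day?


Crude throughput = 101310 bbl/day
Fraction yield = 10.8%
yield = throughput * fraction / 100
yield = 101310 * 10.8 / 100 = 10941.48

10941.48 bbl/day


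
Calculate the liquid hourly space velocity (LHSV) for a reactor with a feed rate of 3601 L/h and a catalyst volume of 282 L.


LHSV = volumetric feed rate / catalyst volume
= 3601 L/h / 282 L
= 12.77 h^-1

12.77 h^-1


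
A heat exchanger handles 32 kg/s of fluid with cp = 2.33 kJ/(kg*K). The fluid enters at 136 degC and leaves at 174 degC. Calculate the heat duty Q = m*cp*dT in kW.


Q = m_dot * cp * delta_T
delta_T = 174 - 136 = 38 K
Q = 32 * 2.33 * 38
= 74.56 * 38
= 2833.28 kW

2833.28 kW


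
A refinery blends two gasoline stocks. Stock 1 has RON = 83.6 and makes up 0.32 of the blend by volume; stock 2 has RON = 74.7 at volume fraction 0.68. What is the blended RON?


Linear blending: RON_blend = sum(vi * RONi)
Contribution 1: 0.32 * 83.6 = 26.752
Contribution 2: 0.68 * 74.7 = 50.796
RON_blend = 26.752 + 50.796 = 77.548

77.548


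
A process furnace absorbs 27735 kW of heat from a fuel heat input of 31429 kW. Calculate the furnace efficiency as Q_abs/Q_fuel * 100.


Furnace efficiency = Q_absorbed / Q_fuel * 100
= 27735 / 31429 * 100 = 88.25

88.25 %


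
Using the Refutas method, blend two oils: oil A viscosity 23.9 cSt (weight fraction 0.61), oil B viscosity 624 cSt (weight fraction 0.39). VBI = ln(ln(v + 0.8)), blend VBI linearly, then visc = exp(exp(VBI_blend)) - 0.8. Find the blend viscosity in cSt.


Refutas method: VBN_i = 14.534*ln(ln(visc_i + 0.8)) + 10.975, blended linearly by mass fraction; since VBN is linear in VBI_i = ln(ln(visc_i + 0.8)) and the fractions sum to 1, blend VBI directly: visc = exp(exp(VBI_blend)) - 0.8
VBI_1 = ln(ln(23.9 + 0.8)) = 1.16527
VBI_2 = ln(ln(624 + 0.8)) = 1.86213
VBI_blend = 0.61 * 1.16527 + 0.39 * 1.86213 = 1.43705
visc_blend = exp(exp(1.43705)) - 0.8 = 66.44

66.44 cSt


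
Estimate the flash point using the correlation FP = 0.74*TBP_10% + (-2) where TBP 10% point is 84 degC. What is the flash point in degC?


FP = 0.74 * 84 + (-2) = 60.16

60.16 degC


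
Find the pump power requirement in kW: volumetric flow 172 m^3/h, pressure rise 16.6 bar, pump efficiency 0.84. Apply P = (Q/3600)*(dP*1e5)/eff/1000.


Q = 172 / 3600 = 0.0477778 m^3/s
P = 0.0477778 * (16.6 * 1e5) / 0.84 / 1000 = 94.42

94.42 kW


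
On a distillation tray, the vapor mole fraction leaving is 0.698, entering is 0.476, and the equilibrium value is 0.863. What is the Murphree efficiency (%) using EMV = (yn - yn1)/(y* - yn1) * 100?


Murphree vapor efficiency: EMV = (y_n - y_(n-1)) / (y*_n - y_(n-1)) * 100
EMV = (0.698 - 0.476) / (0.863 - 0.476) * 100 = 0.222 / 0.387 * 100 = 57.36

57.36 %


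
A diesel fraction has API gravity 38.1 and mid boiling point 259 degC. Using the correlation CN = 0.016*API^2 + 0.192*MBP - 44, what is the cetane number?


CN = 0.016 * 38.1^2 + 0.192 * 259 - 44
CN = 23.22576 + 49.728 - 44 = 28.95376

28.95376


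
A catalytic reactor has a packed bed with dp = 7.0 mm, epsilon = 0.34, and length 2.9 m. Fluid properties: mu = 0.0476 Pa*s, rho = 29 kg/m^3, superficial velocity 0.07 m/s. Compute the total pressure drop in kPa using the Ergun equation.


dp = 7.0 mm = 0.007 m
Viscous term = 150*0.0476*0.07*(1-0.34)^2 / (0.007^2*0.34^3) = 113045
Inertial term = 1.75*29*0.07^2*(1-0.34) / (0.007*0.34^3) = 596.542
dP/L = 113045 + 596.542 = 113642 Pa/m
dP = 113642 * 2.9 / 1000 = 329.6 kPa

329.6 kPa


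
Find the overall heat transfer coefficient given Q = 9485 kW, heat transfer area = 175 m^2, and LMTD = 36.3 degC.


From Q = U*A*LMTD, U = Q / (A * LMTD)
U = 9485 / (175 * 36.3) = 9485 / 6352.5 = 1.493

1.493 kW/(m^2*K)


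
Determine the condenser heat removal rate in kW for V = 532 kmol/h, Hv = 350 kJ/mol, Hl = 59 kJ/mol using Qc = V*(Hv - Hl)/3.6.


Qc = 532 * (350 - 59) / 3.6 = 532 * 291 / 3.6 = 43000

43000 kW


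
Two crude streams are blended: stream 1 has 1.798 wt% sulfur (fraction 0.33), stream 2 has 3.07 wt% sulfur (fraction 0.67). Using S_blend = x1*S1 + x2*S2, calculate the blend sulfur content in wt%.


Linear sulfur blending: S_blend = x1*S1 + x2*S2
Contribution 1: 0.33 * 1.798 = 0.59334 wt%
Contribution 2: 0.67 * 3.07 = 2.0569 wt%
S_blend = 0.59334 + 2.0569 = 2.65024

2.65024 wt%


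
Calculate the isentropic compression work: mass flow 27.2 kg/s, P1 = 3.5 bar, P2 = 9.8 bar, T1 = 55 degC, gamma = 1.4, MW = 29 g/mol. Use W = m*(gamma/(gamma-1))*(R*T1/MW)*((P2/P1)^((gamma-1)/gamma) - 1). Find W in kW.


Isentropic work: W = m*(gamma/(gamma-1))*(R*T1/MW)*((P2/P1)^((gamma-1)/gamma) - 1)
T1 = 55 + 273.15 = 328.15 K
Pressure ratio = 9.8 / 3.5 = 2.8
Exponent = (1.4 - 1)/1.4 = 0.285714
(P2/P1)^exp - 1 = 2.8^0.285714 - 1 = 0.342021
W = 27.2 * 1.4 / 0.4 * 8.314 * 328.15 / 29 * 0.342021 = 3063

3063 kW


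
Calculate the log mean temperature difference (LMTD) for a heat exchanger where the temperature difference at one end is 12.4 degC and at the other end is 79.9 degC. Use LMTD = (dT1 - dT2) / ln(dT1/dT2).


LMTD = (dT1 - dT2) / ln(dT1/dT2)
= (12.4 - 79.9) / ln(12.4 / 79.9) = -67.5 / -1.86308 = 36.23

36.23 degC


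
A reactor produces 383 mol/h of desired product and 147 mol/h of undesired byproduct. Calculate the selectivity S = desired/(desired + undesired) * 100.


Selectivity = desired / (desired + undesired) * 100
Total products = 383 + 147 = 530 mol/h
S = 383 / 530 * 100
= 0.7226 * 100
= 72.26 %

72.26 %


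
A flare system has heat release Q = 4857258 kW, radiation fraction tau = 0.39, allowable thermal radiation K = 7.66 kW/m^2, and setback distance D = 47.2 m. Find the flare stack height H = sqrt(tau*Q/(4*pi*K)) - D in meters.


tau*Q/(4*pi*K) = 0.39 * 4857258 / (4 * pi * 7.66) = 19679.6
sqrt(19679.6) = 140.284
H = 140.284 - 47.2 = 93.08

93.08 m


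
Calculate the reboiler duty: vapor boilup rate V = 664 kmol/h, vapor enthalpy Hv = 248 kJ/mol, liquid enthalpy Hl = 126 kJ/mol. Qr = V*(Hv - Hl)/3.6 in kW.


Qr = 664 * (248 - 126) / 3.6 = 664 * 122 / 3.6 = 22500

22500 kW


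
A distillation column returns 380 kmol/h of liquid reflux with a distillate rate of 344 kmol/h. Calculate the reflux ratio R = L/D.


Reflux ratio definition: R = L / D (liquid returned / distillate withdrawn)
L = 380 kmol/h, D = 344 kmol/h
R = 380 / 344 = 1.105

1.105


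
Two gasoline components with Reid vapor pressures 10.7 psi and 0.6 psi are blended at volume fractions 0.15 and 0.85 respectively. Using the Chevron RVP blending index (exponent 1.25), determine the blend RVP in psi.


Chevron index: RVP_blend = (sum xi*RVPi^1.25)^(1/1.25)
RVP^1.25 terms: 0.15 * 10.7^1.25 + 0.85 * 0.6^1.25 = 3.35168
RVP_blend = 3.35168^(1/1.25) = 2.632

2.632 psi


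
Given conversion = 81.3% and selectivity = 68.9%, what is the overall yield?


Overall yield = conversion (%) * selectivity (%) / 100
Conversion = 81.3%, Selectivity = 68.9%
Y = 81.3 * 68.9 / 100
= 56.0157 %

56.0157 %


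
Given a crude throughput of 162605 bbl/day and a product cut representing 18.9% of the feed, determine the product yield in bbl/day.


Crude throughput = 162605 bbl/day
Fraction yield = 18.9%
yield = throughput * fraction / 100
yield = 162605 * 18.9 / 100 = 30732.345

30732.345 bbl/day


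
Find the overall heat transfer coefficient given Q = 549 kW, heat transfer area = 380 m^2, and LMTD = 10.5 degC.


From Q = U*A*LMTD, U = Q / (A * LMTD)
U = 549 / (380 * 10.5) = 549 / 3990 = 0.1376

0.1376 kW/(m^2*K)


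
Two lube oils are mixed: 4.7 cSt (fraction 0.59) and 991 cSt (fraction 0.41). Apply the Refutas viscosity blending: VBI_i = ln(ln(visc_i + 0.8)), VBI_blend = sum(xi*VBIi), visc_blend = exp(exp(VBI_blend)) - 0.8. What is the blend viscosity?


Refutas method: VBN_i = 14.534*ln(ln(visc_i + 0.8)) + 10.975, blended linearly by mass fraction; since VBN is linear in VBI_i = ln(ln(visc_i + 0.8)) and the fractions sum to 1, blend VBI directly: visc = exp(exp(VBI_blend)) - 0.8
VBI_1 = ln(ln(4.7 + 0.8)) = 0.533417
VBI_2 = ln(ln(991 + 0.8)) = 1.93145
VBI_blend = 0.59 * 0.533417 + 0.41 * 1.93145 = 1.10661
visc_blend = exp(exp(1.10661)) - 0.8 = 19.78

19.78 cSt


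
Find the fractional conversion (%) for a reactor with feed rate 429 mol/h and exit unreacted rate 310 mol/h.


X = (F_in - F_out) / F_in * 100
Moles reacted = 429 - 310 = 119
X = 119 / 429 * 100
= 0.2774 * 100
= 27.74 %

27.74 %


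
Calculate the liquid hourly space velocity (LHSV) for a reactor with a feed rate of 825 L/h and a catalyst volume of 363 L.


LHSV = volumetric feed rate / catalyst volume
= 825 L/h / 363 L
= 2.273 h^-1

2.273 h^-1


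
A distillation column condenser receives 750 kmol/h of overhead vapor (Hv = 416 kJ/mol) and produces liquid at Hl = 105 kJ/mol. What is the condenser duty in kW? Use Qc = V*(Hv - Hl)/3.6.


Qc = 750 * (416 - 105) / 3.6 = 750 * 311 / 3.6 = 64790

64790 kW


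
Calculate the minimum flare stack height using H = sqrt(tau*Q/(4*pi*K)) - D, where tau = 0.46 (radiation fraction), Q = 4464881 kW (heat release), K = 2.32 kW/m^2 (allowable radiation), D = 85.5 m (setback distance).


tau*Q/(4*pi*K) = 0.46 * 4464881 / (4 * pi * 2.32) = 70448.2
sqrt(70448.2) = 265.421
H = 265.421 - 85.5 = 179.9

179.9 m


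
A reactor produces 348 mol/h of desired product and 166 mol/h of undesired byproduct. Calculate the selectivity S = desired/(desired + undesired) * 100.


Selectivity = desired / (desired + undesired) * 100
Total products = 348 + 166 = 514 mol/h
S = 348 / 514 * 100
= 0.6770 * 100
= 67.70 %

67.70 %


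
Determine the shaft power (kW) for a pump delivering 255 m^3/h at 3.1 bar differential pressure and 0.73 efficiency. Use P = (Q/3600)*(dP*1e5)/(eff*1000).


Q = 255 / 3600 = 0.0708333 m^3/s
P = 0.0708333 * (3.1 * 1e5) / 0.73 / 1000 = 30.08

30.08 kW


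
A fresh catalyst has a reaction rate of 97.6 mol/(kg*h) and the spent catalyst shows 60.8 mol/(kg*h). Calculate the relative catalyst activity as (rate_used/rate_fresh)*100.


Activity (%) = (rate_used / rate_fresh) * 100
rate_used = 60.8, rate_fresh = 97.6
= (60.8 / 97.6) * 100
= 0.6230 * 100 = 62.30

62.30 %


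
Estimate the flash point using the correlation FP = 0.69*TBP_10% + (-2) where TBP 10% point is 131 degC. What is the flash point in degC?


FP = 0.69 * 131 + (-2) = 88.39

88.39 degC


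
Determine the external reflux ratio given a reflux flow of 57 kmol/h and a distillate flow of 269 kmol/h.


Reflux ratio definition: R = L / D (liquid returned / distillate withdrawn)
L = 57 kmol/h, D = 269 kmol/h
R = 57 / 269 = 0.2119

0.2119


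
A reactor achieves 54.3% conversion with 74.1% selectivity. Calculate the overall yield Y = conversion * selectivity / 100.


Overall yield = conversion (%) * selectivity (%) / 100
Conversion = 54.3%, Selectivity = 74.1%
Y = 54.3 * 74.1 / 100
= 40.2363 %

40.2363 %


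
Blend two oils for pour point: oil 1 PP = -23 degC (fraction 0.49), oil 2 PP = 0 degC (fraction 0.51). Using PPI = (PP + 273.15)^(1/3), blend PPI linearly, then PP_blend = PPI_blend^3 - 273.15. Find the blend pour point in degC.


PPI_1 = (-23 + 273.15)^(1/3) = 6.300865
PPI_2 = (0 + 273.15)^(1/3) = 6.488342
PPI_blend = 0.49 * 6.300865 + 0.51 * 6.488342 = 6.396478
PP_blend = 6.396478^3 - 273.15 = 261.7115 - 273.15 = -11.44

-11.44 degC


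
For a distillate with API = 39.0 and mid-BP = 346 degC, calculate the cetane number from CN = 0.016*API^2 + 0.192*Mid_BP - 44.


CN = 0.016 * 39.0^2 + 0.192 * 346 - 44
CN = 24.336 + 66.432 - 44 = 46.768

46.768


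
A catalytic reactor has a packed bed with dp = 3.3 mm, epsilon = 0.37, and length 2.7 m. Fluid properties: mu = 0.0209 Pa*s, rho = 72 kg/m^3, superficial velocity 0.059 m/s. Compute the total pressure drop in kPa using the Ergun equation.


dp = 3.3 mm = 0.0033 m
Viscous term = 150*0.0209*0.059*(1-0.37)^2 / (0.0033^2*0.37^3) = 133088
Inertial term = 1.75*72*0.059^2*(1-0.37) / (0.0033*0.37^3) = 1653.09
dP/L = 133088 + 1653.09 = 134741 Pa/m
dP = 134741 * 2.7 / 1000 = 363.8 kPa

363.8 kPa


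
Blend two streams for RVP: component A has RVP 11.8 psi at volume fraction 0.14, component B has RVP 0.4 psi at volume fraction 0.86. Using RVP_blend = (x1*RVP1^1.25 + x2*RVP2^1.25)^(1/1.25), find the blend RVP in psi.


Chevron index: RVP_blend = (sum xi*RVPi^1.25)^(1/1.25)
RVP^1.25 terms: 0.14 * 11.8^1.25 + 0.86 * 0.4^1.25 = 3.3354
RVP_blend = 3.3354^(1/1.25) = 2.621

2.621 psi


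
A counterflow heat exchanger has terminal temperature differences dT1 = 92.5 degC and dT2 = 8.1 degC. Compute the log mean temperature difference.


LMTD = (dT1 - dT2) / ln(dT1/dT2)
= (92.5 - 8.1) / ln(92.5 / 8.1) = 84.4 / 2.43534 = 34.66

34.66 degC


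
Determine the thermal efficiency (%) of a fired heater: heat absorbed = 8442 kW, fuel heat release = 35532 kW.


Furnace efficiency = Q_absorbed / Q_fuel * 100
= 8442 / 35532 * 100 = 23.76

23.76 %


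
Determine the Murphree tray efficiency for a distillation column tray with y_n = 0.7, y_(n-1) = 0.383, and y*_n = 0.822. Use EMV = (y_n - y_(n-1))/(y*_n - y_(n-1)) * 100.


Murphree vapor efficiency: EMV = (y_n - y_(n-1)) / (y*_n - y_(n-1)) * 100
EMV = (0.7 - 0.383) / (0.822 - 0.383) * 100 = 0.317 / 0.439 * 100 = 72.21

72.21 %


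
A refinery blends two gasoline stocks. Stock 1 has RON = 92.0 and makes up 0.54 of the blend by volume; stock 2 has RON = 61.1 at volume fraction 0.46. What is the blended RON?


Linear blending: RON_blend = sum(vi * RONi)
Contribution 1: 0.54 * 92.0 = 49.68
Contribution 2: 0.46 * 61.1 = 28.106
RON_blend = 49.68 + 28.106 = 77.786

77.786


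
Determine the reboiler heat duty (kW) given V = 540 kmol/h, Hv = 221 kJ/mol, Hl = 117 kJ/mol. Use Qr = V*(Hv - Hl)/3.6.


Qr = 540 * (221 - 117) / 3.6 = 540 * 104 / 3.6 = 15600

15600 kW


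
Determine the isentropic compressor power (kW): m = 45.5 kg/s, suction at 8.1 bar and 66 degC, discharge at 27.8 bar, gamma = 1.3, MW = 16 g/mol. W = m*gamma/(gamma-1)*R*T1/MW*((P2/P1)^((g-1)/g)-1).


Isentropic work: W = m*(gamma/(gamma-1))*(R*T1/MW)*((P2/P1)^((gamma-1)/gamma) - 1)
T1 = 66 + 273.15 = 339.15 K
Pressure ratio = 27.8 / 8.1 = 3.4321
Exponent = (1.3 - 1)/1.3 = 0.230769
(P2/P1)^exp - 1 = 3.4321^0.230769 - 1 = 0.329201
W = 45.5 * 1.3 / 0.3 * 8.314 * 339.15 / 16 * 0.329201 = 11440

11440 kW


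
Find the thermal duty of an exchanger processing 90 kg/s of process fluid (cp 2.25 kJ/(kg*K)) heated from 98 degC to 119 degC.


Q = m_dot * cp * delta_T
delta_T = 119 - 98 = 21 K
Q = 90 * 2.25 * 21
= 202.5 * 21
= 4252.5 kW

4252.5 kW


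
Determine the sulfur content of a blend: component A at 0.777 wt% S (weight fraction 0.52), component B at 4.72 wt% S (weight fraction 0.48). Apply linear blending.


Linear sulfur blending: S_blend = x1*S1 + x2*S2
Contribution 1: 0.52 * 0.777 = 0.40404 wt%
Contribution 2: 0.48 * 4.72 = 2.2656 wt%
S_blend = 0.40404 + 2.2656 = 2.66964

2.66964 wt%


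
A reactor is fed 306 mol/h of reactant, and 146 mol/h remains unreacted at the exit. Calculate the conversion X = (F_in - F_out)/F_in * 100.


X = (F_in - F_out) / F_in * 100
Moles reacted = 306 - 146 = 160
X = 160 / 306 * 100
= 0.5229 * 100
= 52.29 %

52.29 %


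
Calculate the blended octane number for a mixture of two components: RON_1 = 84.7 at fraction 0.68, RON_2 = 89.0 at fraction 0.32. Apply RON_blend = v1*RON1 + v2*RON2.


Linear blending: RON_blend = sum(vi * RONi)
Contribution 1: 0.68 * 84.7 = 57.596
Contribution 2: 0.32 * 89.0 = 28.48
RON_blend = 57.596 + 28.48 = 86.076

86.076


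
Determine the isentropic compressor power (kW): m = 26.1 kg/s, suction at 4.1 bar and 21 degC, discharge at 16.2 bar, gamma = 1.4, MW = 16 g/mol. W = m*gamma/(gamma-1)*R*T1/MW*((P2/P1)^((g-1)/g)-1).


Isentropic work: W = m*(gamma/(gamma-1))*(R*T1/MW)*((P2/P1)^((gamma-1)/gamma) - 1)
T1 = 21 + 273.15 = 294.15 K
Pressure ratio = 16.2 / 4.1 = 3.95122
Exponent = (1.4 - 1)/1.4 = 0.285714
(P2/P1)^exp - 1 = 3.95122^0.285714 - 1 = 0.480793
W = 26.1 * 1.4 / 0.4 * 8.314 * 294.15 / 16 * 0.480793 = 6713

6713 kW


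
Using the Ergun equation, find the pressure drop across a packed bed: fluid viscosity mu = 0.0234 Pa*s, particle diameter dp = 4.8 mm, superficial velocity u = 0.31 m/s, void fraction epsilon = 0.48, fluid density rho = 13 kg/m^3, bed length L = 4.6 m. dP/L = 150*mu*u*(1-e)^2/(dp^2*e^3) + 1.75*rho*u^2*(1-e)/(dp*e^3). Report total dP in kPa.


dp = 4.8 mm = 0.0048 m
Viscous term = 150*0.0234*0.31*(1-0.48)^2 / (0.0048^2*0.48^3) = 115470
Inertial term = 1.75*13*0.31^2*(1-0.48) / (0.0048*0.48^3) = 2141.62
dP/L = 115470 + 2141.62 = 117612 Pa/m
dP = 117612 * 4.6 / 1000 = 541.0 kPa

541.0 kPa
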